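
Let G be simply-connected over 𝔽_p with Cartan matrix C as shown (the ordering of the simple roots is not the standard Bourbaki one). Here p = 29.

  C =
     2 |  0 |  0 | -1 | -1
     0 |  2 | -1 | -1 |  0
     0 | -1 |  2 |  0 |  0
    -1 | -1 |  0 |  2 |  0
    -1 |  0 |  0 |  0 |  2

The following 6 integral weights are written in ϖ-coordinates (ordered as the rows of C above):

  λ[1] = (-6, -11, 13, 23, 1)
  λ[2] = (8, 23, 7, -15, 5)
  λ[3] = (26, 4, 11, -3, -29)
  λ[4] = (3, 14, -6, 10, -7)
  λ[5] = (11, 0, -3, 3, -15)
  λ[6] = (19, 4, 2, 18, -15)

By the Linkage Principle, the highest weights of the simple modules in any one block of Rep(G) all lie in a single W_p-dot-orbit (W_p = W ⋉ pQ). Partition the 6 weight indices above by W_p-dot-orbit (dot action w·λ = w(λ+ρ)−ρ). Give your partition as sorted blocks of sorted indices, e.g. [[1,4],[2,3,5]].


Cartan matrix: type A_5 (|W|=720); un-permuting the 5 rows.

Folding the 6 weights λ_j+ρ into Ā_29 (reps in the given 5-coord order):

  λ_1 → (2, 10, 4, 9, 3) · λ_2 → (2, 10, 4, 9, 3) · λ_3 → (2, 1, 1, 1, 12) · λ_4 → (2, 10, 4, 9, 3) · λ_5 → (2, 1, 1, 1, 12) · λ_6 → (2, 10, 4, 9, 3)

Partition of {1..6} into 2 W_29-dot-orbits:

[[1, 2, 4, 6], [3, 5]]


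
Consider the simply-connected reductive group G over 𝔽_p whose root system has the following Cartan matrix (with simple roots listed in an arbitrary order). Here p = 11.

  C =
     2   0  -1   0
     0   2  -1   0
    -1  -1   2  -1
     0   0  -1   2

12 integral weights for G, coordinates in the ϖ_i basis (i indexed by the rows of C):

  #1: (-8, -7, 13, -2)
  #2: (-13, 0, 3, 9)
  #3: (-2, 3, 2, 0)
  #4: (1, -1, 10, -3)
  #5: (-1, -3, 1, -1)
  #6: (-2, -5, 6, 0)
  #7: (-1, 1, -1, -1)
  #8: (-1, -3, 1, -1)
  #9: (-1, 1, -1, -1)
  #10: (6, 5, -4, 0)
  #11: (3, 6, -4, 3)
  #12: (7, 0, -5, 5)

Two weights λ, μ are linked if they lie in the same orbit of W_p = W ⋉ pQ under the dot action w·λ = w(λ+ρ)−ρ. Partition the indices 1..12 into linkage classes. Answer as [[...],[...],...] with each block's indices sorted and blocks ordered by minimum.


D_4 Cartan matrix, 4 simple roots permuted; ρ=(1,1,1,1).

Ā_11 reps of the 12 weights (D_4, coords as presented):

    λ_1 → (4, 3, 1, 2)
    λ_2 → (1, 4, 2, 1)
    λ_3 → (1, 4, 2, 1)
    λ_4 → (0, 2, 0, 0)
    λ_5 → (0, 2, 0, 0)
    λ_6 → (1, 4, 2, 1)
    λ_7 → (0, 2, 0, 0)
    λ_8 → (0, 2, 0, 0)
    λ_9 → (0, 2, 0, 0)
    λ_10 → (4, 3, 1, 2)
    λ_11 → (1, 4, 2, 1)
    λ_12 → (4, 3, 1, 2)

The 12 indices split into 3 linkage classes (same alcove rep ⇔ same W_11-dot-orbit):

[[1, 10, 12], [2, 3, 6, 11], [4, 5, 7, 8, 9]]


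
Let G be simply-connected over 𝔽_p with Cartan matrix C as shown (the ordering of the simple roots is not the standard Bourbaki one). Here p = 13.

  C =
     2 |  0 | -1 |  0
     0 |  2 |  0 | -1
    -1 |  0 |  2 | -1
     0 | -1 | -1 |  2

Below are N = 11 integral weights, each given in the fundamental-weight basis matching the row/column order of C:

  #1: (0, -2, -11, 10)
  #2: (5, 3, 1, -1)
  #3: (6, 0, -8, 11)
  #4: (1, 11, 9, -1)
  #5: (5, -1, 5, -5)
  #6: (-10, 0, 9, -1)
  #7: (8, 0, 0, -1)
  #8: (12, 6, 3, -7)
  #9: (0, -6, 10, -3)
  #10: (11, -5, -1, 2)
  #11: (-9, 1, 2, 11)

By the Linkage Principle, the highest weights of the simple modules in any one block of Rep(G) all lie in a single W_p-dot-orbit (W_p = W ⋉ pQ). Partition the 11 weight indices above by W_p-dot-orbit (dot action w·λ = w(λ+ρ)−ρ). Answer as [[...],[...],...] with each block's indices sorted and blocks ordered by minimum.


Dynkin diagram of C (from the 6 off-diagonal −1 entries): A_4.

Folding the 11 weights λ_j+ρ into Ā_13 (reps in the given 4-coord order):

  λ_1+ρ ↦ (9, 1, 1, 0) · λ_2+ρ ↦ (6, 4, 2, 0) · λ_3+ρ ↦ (0, 1, 7, 5) · λ_4+ρ ↦ (9, 1, 1, 0) · λ_5+ρ ↦ (6, 4, 2, 0) · λ_6+ρ ↦ (9, 1, 1, 0) · λ_7+ρ ↦ (9, 1, 1, 0) · λ_8+ρ ↦ (6, 4, 2, 0) · λ_9+ρ ↦ (1, 2, 4, 5) · λ_10+ρ ↦ (9, 1, 1, 0) · λ_11+ρ ↦ (1, 2, 4, 5)

4 distinct reps among the 11 weights ⇒ 4 W_13-linkage classes:

[[1, 4, 6, 7, 10], [2, 5, 8], [3], [9, 11]]


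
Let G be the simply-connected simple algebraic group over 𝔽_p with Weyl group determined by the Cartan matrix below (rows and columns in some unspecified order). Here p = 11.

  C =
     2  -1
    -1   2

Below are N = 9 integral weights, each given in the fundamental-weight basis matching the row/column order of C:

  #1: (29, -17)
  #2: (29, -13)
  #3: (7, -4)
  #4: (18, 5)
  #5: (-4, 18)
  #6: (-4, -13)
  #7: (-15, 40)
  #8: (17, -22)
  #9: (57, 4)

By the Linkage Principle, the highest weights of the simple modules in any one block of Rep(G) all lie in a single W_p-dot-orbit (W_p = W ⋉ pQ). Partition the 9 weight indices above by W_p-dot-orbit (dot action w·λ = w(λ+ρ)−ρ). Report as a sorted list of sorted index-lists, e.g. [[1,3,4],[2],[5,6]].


Type A_2, rank 2, |W|=6; reorder rows/cols to standard.

Alcove-folded reps (p=11, 9 weights, presented ϖ-order):

  [1] (3, 5)
  [2] (7, 1)
  [3] (5, 3)
  [4] (3, 5)
  [5] (5, 3)
  [6] (7, 1)
  [7] (5, 3)
  [8] (7, 1)
  [9] (5, 3)

Partition of {1..9} into 3 W_11-dot-orbits:

[[1, 4], [2, 6, 8], [3, 5, 7, 9]]


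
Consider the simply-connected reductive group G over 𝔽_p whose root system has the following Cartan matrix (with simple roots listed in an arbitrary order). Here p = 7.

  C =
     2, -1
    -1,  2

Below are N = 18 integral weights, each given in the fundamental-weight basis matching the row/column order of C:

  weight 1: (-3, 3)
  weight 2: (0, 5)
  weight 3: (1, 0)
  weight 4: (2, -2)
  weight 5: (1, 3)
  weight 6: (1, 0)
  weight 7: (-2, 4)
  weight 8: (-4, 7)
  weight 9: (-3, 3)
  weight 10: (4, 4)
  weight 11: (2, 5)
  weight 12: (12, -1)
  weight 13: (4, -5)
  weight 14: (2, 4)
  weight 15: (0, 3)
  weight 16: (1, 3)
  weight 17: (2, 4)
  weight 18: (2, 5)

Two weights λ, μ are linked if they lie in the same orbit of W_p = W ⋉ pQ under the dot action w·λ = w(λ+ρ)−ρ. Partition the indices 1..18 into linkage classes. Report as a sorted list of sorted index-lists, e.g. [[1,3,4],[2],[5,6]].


A_2 Cartan matrix, 2 simple roots permuted; ρ=(1,1).

Each λ_j+ρ reduced to Ā_7; 2-tuples below use C's row order:

  1: (2, 2) · 2: (1, 6) · 3: (2, 1) · 4: (2, 1) · 5: (2, 4) · 6: (2, 1) · 7: (1, 4) · 8: (2, 4) · 9: (2, 2) · 10: (2, 2) · 11: (1, 4) · 12: (1, 6) · 13: (1, 4) · 14: (2, 4) · 15: (1, 4) · 16: (2, 4) · 17: (2, 4) · 18: (1, 4)

Partition of {1..18} into 5 W_7-dot-orbits:

[[1, 9, 10], [2, 12], [3, 4, 6], [5, 8, 14, 16, 17], [7, 11, 13, 15, 18]]


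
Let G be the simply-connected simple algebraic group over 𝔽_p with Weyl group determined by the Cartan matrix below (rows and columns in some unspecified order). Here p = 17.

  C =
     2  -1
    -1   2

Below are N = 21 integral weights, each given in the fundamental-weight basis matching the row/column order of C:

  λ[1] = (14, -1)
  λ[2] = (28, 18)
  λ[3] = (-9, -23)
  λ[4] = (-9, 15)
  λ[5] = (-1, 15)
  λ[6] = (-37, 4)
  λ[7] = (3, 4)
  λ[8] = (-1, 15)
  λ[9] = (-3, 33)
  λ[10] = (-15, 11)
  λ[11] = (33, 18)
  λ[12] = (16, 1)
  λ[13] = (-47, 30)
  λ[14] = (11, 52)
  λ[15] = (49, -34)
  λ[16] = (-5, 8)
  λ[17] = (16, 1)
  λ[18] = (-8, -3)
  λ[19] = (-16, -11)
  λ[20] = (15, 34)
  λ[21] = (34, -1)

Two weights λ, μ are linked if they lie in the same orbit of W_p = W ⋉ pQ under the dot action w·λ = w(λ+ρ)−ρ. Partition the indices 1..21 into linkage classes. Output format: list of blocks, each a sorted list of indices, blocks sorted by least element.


C ↔ A_2 under row/col permutation; |W(A_2)| = 6.

Ā_17 reps of the 21 weights (A_2, coords as presented):

    1: (15, 0)
    2: (12, 2)
    3: (4, 5)
    4: (8, 8)
    5: (0, 16)
    6: (12, 2)
    7: (4, 5)
    8: (0, 16)
    9: (15, 0)
    10: (12, 2)
    11: (15, 0)
    12: (15, 0)
    13: (12, 2)
    14: (12, 2)
    15: (0, 16)
    16: (4, 5)
    17: (15, 0)
    18: (2, 7)
    19: (2, 7)
    20: (0, 16)
    21: (0, 16)

6 distinct reps among the 21 weights ⇒ 6 W_17-linkage classes:

[[1, 9, 11, 12, 17], [2, 6, 10, 13, 14], [3, 7, 16], [4], [5, 8, 15, 20, 21], [18, 19]]


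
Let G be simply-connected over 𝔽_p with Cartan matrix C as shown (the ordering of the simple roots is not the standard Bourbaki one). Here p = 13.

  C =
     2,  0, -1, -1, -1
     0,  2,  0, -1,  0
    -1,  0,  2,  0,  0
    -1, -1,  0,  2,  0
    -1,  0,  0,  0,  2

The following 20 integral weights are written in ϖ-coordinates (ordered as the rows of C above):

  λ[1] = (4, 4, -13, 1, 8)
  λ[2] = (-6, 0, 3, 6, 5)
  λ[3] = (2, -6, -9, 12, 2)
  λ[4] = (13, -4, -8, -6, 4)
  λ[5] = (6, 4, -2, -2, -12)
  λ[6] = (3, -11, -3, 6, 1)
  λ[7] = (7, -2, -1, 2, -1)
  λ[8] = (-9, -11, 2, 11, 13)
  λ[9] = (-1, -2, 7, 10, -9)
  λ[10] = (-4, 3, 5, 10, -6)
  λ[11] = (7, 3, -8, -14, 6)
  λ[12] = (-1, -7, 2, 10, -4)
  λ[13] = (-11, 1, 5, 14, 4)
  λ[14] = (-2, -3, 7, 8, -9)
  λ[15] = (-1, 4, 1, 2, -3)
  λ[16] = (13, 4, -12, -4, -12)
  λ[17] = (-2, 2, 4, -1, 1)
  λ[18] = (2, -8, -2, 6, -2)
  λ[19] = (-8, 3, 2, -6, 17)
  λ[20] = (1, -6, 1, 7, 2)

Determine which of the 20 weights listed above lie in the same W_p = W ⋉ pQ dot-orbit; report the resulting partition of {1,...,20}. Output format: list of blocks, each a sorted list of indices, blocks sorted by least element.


C ↔ D_5 under row/col permutation; |W(D_5)| = 1920.

Each λ_j+ρ reduced to Ā_13; 5-tuples below use C's row order:

  λ_1+ρ ↦ (0, 2, 4, 1, 1)
  λ_2+ρ ↦ (4, 1, 1, 0, 1)
  λ_3+ρ ↦ (2, 1, 0, 2, 1)
  λ_4+ρ ↦ (4, 1, 1, 0, 1)
  λ_5+ρ ↦ (4, 1, 1, 0, 1)
  λ_6+ρ ↦ (1, 7, 1, 0, 1)
  λ_7+ρ ↦ (2, 5, 0, 1, 0)
  λ_8+ρ ↦ (2, 1, 0, 2, 1)
  λ_9+ρ ↦ (2, 5, 0, 1, 0)
  λ_10+ρ ↦ (2, 1, 0, 2, 1)
  λ_11+ρ ↦ (4, 1, 1, 0, 1)
  λ_12+ρ ↦ (2, 5, 0, 1, 0)
  λ_13+ρ ↦ (2, 1, 0, 2, 1)
  λ_14+ρ ↦ (4, 1, 1, 0, 1)
  λ_15+ρ ↦ (2, 5, 0, 1, 0)
  λ_16+ρ ↦ (2, 5, 0, 1, 0)
  λ_17+ρ ↦ (0, 2, 4, 1, 1)
  λ_18+ρ ↦ (1, 7, 1, 0, 1)
  λ_19+ρ ↦ (0, 2, 4, 1, 1)
  λ_20+ρ ↦ (2, 1, 0, 2, 1)

Grouping the 20 weights by Ā_13-representative: 5 linkage classes.

[[1, 17, 19], [2, 4, 5, 11, 14], [3, 8, 10, 13, 20], [6, 18], [7, 9, 12, 15, 16]]


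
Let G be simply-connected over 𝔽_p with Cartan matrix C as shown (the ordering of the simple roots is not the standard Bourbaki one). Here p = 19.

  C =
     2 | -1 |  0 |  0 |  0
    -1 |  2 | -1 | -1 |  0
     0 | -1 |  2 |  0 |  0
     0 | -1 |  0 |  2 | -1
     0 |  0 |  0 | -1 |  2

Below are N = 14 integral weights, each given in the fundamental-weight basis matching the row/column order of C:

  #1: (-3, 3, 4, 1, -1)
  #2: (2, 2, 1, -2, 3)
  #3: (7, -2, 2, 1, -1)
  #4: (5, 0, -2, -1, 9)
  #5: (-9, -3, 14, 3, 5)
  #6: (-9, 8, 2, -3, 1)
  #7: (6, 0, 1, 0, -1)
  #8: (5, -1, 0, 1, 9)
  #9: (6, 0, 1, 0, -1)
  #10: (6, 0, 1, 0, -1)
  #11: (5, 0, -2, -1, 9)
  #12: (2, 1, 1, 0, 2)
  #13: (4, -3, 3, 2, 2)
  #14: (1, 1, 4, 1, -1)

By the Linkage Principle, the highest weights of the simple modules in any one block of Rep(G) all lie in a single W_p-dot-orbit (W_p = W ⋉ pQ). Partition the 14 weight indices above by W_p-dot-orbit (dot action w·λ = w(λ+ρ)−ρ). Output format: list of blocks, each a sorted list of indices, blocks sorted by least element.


D_5 Cartan matrix, 5 simple roots permuted; ρ=(1,1,1,1,1).

W_19-reps of the 14 weights in Ā_19 (same 5-coord order as C):

  λ_1+ρ ↦ (2, 2, 5, 2, 0)
  λ_2+ρ ↦ (3, 2, 2, 1, 3)
  λ_3+ρ ↦ (7, 1, 2, 1, 0)
  λ_4+ρ ↦ (6, 0, 1, 0, 10)
  λ_5+ρ ↦ (2, 2, 5, 2, 0)
  λ_6+ρ ↦ (7, 1, 2, 1, 0)
  λ_7+ρ ↦ (7, 1, 2, 1, 0)
  λ_8+ρ ↦ (6, 0, 1, 0, 10)
  λ_9+ρ ↦ (7, 1, 2, 1, 0)
  λ_10+ρ ↦ (7, 1, 2, 1, 0)
  λ_11+ρ ↦ (6, 0, 1, 0, 10)
  λ_12+ρ ↦ (3, 2, 2, 1, 3)
  λ_13+ρ ↦ (3, 2, 2, 1, 3)
  λ_14+ρ ↦ (2, 2, 5, 2, 0)

Linkage partition of the 14 weights (4 classes, p=19):

[[1, 5, 14], [2, 12, 13], [3, 6, 7, 9, 10], [4, 8, 11]]


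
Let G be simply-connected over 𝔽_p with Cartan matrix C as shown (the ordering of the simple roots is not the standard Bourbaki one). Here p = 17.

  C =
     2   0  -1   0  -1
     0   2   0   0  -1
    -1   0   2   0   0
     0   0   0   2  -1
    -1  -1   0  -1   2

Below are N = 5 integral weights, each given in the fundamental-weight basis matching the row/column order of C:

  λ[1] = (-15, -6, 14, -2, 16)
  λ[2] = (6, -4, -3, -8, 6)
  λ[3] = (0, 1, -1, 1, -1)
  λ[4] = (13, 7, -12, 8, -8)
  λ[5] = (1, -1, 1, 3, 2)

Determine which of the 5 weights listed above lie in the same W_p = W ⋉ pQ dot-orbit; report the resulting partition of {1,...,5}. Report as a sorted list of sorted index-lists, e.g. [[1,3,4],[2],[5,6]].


Dynkin diagram of C (from the 8 off-diagonal −1 entries): D_5.

λ_j+ρ reflected into Ā_17 (⟨·,θ^∨⟩≤17); 5-tuples as given:

    λ_1+ρ ↦ (1, 2, 0, 2, 0)
    λ_2+ρ ↦ (2, 0, 2, 4, 3)
    λ_3+ρ ↦ (1, 2, 0, 2, 0)
    λ_4+ρ ↦ (3, 1, 4, 2, 0)
    λ_5+ρ ↦ (2, 0, 2, 4, 3)

Grouping the 5 weights by Ā_17-representative: 3 linkage classes.

[[1, 3], [2, 5], [4]]


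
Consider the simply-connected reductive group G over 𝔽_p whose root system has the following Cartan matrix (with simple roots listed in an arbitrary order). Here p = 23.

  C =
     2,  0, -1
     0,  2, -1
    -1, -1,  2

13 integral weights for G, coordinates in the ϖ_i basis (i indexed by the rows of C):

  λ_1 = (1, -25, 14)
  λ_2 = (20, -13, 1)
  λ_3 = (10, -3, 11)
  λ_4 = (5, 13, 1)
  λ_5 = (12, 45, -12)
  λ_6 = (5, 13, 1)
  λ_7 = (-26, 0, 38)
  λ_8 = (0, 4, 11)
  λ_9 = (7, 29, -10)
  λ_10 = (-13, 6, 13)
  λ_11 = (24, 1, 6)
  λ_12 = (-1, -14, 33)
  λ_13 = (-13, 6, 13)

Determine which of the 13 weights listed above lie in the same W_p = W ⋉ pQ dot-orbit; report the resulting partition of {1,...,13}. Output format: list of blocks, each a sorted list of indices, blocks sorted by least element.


Type A_3, rank 3, |W|=24; reorder rows/cols to standard.

Each λ_j+ρ reduced to Ā_23; 3-tuples below use C's row order:

  λ_1+ρ ↦ (6, 14, 2)
  λ_2+ρ ↦ (11, 2, 10)
  λ_3+ρ ↦ (11, 2, 10)
  λ_4+ρ ↦ (6, 14, 2)
  λ_5+ρ ↦ (11, 2, 10)
  λ_6+ρ ↦ (6, 14, 2)
  λ_7+ρ ↦ (6, 14, 2)
  λ_8+ρ ↦ (1, 5, 12)
  λ_9+ρ ↦ (6, 14, 2)
  λ_10+ρ ↦ (12, 7, 2)
  λ_11+ρ ↦ (12, 7, 2)
  λ_12+ρ ↦ (11, 2, 10)
  λ_13+ρ ↦ (12, 7, 2)

Grouping the 13 weights by Ā_23-representative: 4 linkage classes.

[[1, 4, 6, 7, 9], [2, 3, 5, 12], [8], [10, 11, 13]]


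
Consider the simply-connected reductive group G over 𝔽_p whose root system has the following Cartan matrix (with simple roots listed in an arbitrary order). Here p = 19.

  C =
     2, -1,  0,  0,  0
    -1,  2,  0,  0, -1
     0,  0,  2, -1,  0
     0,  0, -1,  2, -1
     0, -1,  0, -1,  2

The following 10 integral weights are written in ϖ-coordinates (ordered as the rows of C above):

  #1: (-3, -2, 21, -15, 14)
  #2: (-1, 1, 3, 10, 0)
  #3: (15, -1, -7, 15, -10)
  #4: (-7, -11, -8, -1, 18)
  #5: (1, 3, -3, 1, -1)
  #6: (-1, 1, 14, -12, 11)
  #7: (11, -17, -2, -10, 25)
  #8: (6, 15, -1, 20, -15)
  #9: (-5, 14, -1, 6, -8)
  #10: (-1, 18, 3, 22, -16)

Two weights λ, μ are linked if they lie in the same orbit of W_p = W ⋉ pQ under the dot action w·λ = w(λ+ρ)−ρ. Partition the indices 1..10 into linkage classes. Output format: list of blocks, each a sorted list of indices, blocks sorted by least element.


A_5 Cartan matrix, 5 simple roots permuted; ρ=(1,1,1,1,1).

Folding the 10 weights λ_j+ρ into Ā_19 (reps in the given 5-coord order):

    1: (0, 2, 4, 11, 1)
    2: (0, 2, 4, 11, 1)
    3: (3, 9, 2, 1, 0)
    4: (10, 2, 0, 3, 4)
    5: (2, 4, 2, 0, 0)
    6: (0, 2, 4, 11, 1)
    7: (3, 9, 2, 1, 0)
    8: (2, 0, 3, 4, 8)
    9: (4, 4, 0, 0, 7)
    10: (4, 4, 0, 0, 7)

Linkage partition of the 10 weights (6 classes, p=19):

[[1, 2, 6], [3, 7], [4], [5], [8], [9, 10]]


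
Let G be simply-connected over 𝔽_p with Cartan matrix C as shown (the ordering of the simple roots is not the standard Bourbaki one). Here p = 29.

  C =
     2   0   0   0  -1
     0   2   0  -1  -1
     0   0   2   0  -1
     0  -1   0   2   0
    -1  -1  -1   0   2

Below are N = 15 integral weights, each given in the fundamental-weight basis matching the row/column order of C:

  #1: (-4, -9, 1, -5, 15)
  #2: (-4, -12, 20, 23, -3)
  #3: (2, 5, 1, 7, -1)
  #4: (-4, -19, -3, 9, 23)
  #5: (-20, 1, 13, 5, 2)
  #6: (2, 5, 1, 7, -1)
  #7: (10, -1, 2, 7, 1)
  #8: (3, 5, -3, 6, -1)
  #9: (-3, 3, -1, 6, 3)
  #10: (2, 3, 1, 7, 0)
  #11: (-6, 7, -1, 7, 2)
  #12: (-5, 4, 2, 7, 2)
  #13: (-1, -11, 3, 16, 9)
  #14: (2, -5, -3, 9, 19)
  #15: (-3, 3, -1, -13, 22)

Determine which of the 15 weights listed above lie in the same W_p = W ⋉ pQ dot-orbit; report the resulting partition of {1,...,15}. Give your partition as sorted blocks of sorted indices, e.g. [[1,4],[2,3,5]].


Root system D_5: the 5×5 matrix C matches after relabeling.

λ_j+ρ reflected into Ā_29 (⟨·,θ^∨⟩≤29); 5-tuples as given:

  λ_1+ρ ↦ (3, 4, 2, 8, 1) · λ_2+ρ ↦ (11, 0, 3, 8, 2) · λ_3+ρ ↦ (3, 6, 2, 8, 0) · λ_4+ρ ↦ (3, 4, 2, 8, 1) · λ_5+ρ ↦ (3, 6, 2, 8, 0) · λ_6+ρ ↦ (3, 6, 2, 8, 0) · λ_7+ρ ↦ (11, 0, 3, 8, 2) · λ_8+ρ ↦ (2, 4, 0, 7, 2) · λ_9+ρ ↦ (2, 4, 0, 7, 2) · λ_10+ρ ↦ (3, 4, 2, 8, 1) · λ_11+ρ ↦ (3, 6, 2, 8, 0) · λ_12+ρ ↦ (3, 4, 2, 8, 1) · λ_13+ρ ↦ (0, 8, 4, 7, 0) · λ_14+ρ ↦ (3, 6, 2, 8, 0) · λ_15+ρ ↦ (2, 4, 0, 7, 2)

Linkage partition of the 15 weights (5 classes, p=29):

[[1, 4, 10, 12], [2, 7], [3, 5, 6, 11, 14], [8, 9, 15], [13]]


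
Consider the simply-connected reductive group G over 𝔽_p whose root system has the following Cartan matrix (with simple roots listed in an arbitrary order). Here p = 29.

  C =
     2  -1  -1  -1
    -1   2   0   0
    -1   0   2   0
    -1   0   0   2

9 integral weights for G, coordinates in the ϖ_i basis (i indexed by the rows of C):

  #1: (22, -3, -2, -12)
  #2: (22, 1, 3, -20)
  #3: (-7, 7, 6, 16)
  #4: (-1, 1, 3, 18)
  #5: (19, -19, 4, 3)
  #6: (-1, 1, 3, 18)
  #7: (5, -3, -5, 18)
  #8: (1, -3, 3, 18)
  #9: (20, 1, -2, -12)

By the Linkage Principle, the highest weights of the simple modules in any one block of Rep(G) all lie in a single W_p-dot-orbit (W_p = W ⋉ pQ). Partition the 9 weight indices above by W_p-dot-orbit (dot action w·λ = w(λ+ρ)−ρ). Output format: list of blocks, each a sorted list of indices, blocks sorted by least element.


D_4 Cartan matrix, 4 simple roots permuted; ρ=(1,1,1,1).

Ā_29 reps of the 9 weights (D_4, coords as presented):

  λ_1 → (6, 2, 1, 11)
  λ_2 → (0, 2, 4, 19)
  λ_3 → (6, 2, 1, 11)
  λ_4 → (0, 2, 4, 19)
  λ_5 → (0, 18, 5, 4)
  λ_6 → (0, 2, 4, 19)
  λ_7 → (0, 2, 4, 19)
  λ_8 → (0, 2, 4, 19)
  λ_9 → (6, 2, 1, 11)

Grouping the 9 weights by Ā_29-representative: 3 linkage classes.

[[1, 3, 9], [2, 4, 6, 7, 8], [5]]


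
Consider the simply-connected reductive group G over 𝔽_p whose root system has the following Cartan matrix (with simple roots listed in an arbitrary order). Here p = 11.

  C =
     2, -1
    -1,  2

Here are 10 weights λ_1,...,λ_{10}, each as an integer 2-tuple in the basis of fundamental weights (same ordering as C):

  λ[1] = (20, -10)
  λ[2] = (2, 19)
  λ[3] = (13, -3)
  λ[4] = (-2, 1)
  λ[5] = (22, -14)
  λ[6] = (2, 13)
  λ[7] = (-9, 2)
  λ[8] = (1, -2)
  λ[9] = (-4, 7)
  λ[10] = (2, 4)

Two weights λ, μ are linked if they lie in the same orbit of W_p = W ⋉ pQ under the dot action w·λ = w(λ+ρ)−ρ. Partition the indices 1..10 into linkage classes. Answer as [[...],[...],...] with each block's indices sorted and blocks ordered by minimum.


C ↔ A_2 under row/col permutation; |W(A_2)| = 6.

Ā_11 reps of the 10 weights (A_2, coords as presented):

    λ_1+ρ ↦ (1, 1)
    λ_2+ρ ↦ (8, 1)
    λ_3+ρ ↦ (8, 1)
    λ_4+ρ ↦ (1, 1)
    λ_5+ρ ↦ (1, 1)
    λ_6+ρ ↦ (3, 5)
    λ_7+ρ ↦ (3, 5)
    λ_8+ρ ↦ (1, 1)
    λ_9+ρ ↦ (3, 5)
    λ_10+ρ ↦ (3, 5)

Partition of {1..10} into 3 W_11-dot-orbits:

[[1, 4, 5, 8], [2, 3], [6, 7, 9, 10]]


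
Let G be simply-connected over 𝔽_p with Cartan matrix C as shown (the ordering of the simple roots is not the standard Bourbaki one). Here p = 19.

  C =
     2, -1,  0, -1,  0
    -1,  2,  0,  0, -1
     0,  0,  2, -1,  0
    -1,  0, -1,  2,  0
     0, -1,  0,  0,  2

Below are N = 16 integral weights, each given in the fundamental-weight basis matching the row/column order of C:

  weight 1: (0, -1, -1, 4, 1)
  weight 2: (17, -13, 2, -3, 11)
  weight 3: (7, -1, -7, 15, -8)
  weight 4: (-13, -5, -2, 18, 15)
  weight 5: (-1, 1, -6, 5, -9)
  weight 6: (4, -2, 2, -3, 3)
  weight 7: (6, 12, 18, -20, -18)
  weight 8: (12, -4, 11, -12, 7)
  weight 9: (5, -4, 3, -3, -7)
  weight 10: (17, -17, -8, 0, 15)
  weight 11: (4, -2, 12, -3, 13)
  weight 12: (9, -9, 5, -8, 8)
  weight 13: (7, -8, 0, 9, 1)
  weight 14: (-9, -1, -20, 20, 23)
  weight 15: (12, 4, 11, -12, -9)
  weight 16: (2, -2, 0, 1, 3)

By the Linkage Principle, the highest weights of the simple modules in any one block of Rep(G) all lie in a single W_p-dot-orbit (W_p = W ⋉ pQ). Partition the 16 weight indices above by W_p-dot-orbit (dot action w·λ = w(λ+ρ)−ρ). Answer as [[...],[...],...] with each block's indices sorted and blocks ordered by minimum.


Type A_5, rank 5, |W|=720; reorder rows/cols to standard.

Folding the 16 weights λ_j+ρ into Ā_19 (reps in the given 5-coord order):

  1: (1, 0, 0, 5, 2);  2: (4, 12, 1, 2, 0);  3: (1, 2, 1, 10, 5);  4: (4, 12, 1, 2, 0);  5: (1, 0, 0, 5, 2);  6: (2, 1, 1, 2, 3);  7: (4, 12, 1, 2, 0);  8: (1, 2, 1, 10, 5);  9: (2, 1, 1, 2, 3);  10: (4, 12, 1, 2, 0);  11: (2, 1, 1, 2, 3);  12: (5, 3, 1, 1, 1);  13: (1, 2, 1, 10, 5);  14: (1, 0, 0, 5, 2);  15: (1, 2, 1, 10, 5);  16: (2, 1, 1, 2, 3)

The 16 indices split into 5 linkage classes (same alcove rep ⇔ same W_19-dot-orbit):

[[1, 5, 14], [2, 4, 7, 10], [3, 8, 13, 15], [6, 9, 11, 16], [12]]


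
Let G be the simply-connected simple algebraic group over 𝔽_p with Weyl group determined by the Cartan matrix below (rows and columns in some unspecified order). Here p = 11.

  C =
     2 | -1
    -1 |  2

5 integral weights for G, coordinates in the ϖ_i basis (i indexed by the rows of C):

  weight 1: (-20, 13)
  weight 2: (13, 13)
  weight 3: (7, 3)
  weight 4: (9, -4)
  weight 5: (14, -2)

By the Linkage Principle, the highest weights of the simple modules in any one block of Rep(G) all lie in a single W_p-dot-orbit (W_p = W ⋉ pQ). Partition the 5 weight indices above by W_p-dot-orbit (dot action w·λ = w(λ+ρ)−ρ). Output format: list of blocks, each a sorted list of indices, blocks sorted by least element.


Dynkin diagram of C (from the 2 off-diagonal −1 entries): A_2.

Ā_11 reps of the 5 weights (A_2, coords as presented):

  1: (3, 3);  2: (3, 3);  3: (7, 3);  4: (7, 3);  5: (7, 3)

The 5 indices split into 2 linkage classes (same alcove rep ⇔ same W_11-dot-orbit):

[[1, 2], [3, 4, 5]]


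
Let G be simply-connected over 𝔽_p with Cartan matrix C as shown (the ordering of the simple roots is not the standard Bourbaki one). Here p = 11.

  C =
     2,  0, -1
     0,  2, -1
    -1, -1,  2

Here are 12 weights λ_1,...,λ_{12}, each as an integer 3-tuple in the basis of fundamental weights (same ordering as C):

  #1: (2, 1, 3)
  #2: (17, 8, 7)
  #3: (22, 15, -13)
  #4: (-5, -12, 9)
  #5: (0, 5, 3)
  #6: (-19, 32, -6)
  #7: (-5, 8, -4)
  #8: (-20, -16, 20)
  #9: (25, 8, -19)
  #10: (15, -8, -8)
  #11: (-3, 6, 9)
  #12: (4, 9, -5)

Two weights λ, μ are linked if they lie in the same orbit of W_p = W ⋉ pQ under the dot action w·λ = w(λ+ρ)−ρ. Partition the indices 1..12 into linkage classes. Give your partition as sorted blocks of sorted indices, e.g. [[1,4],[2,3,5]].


Cartan matrix: type A_3 (|W|=24); un-permuting the 3 rows.

Folding the 12 weights λ_j+ρ into Ā_11 (reps in the given 3-coord order):

    λ_1+ρ ↦ (3, 2, 4)
    λ_2+ρ ↦ (3, 2, 4)
    λ_3+ρ ↦ (1, 6, 4)
    λ_4+ρ ↦ (1, 6, 4)
    λ_5+ρ ↦ (1, 6, 4)
    λ_6+ρ ↦ (1, 6, 4)
    λ_7+ρ ↦ (3, 2, 4)
    λ_8+ρ ↦ (2, 6, 1)
    λ_9+ρ ↦ (3, 2, 4)
    λ_10+ρ ↦ (3, 2, 4)
    λ_11+ρ ↦ (4, 1, 4)
    λ_12+ρ ↦ (1, 6, 4)

The 12 indices split into 4 linkage classes (same alcove rep ⇔ same W_11-dot-orbit):

[[1, 2, 7, 9, 10], [3, 4, 5, 6, 12], [8], [11]]


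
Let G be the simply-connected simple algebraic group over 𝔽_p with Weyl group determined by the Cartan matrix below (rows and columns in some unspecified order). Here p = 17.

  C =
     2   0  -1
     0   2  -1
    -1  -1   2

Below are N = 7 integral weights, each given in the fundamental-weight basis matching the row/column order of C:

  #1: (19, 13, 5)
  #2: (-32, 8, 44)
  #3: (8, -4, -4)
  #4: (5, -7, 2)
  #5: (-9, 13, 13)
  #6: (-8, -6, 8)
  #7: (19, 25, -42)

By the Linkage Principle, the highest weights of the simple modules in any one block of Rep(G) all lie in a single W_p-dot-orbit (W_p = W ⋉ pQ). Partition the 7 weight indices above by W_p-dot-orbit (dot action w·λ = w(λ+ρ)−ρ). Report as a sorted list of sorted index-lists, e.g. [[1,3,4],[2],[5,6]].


C ↔ A_3 under row/col permutation; |W(A_3)| = 24.

W_17-reps of the 7 weights in Ā_17 (same 3-coord order as C):

    λ_1+ρ ↦ (3, 3, 3)
    λ_2+ρ ↦ (3, 3, 3)
    λ_3+ρ ↦ (3, 3, 3)
    λ_4+ρ ↦ (3, 3, 3)
    λ_5+ρ ↦ (3, 3, 3)
    λ_6+ρ ↦ (4, 2, 3)
    λ_7+ρ ↦ (4, 2, 3)

These 7 weights hit 2 W_17-dot-orbits; sizes (5, 2):

[[1, 2, 3, 4, 5], [6, 7]]


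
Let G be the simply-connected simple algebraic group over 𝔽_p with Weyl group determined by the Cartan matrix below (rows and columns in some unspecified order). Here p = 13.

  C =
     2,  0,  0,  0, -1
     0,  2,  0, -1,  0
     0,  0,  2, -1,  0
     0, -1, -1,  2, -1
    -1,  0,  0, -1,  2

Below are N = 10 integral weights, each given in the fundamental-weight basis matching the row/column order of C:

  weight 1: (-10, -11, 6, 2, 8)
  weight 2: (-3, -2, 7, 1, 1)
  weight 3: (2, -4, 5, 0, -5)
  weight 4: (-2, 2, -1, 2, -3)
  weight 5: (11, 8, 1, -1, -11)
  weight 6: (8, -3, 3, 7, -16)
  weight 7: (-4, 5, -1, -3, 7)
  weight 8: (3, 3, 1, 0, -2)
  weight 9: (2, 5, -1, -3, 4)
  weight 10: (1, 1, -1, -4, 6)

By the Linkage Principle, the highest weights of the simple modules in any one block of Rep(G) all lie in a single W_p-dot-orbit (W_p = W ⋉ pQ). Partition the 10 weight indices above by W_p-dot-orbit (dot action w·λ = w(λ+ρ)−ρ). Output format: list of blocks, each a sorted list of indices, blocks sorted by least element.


Dynkin diagram of C (from the 8 off-diagonal −1 entries): D_5.

Folding the 10 weights λ_j+ρ into Ā_13 (reps in the given 5-coord order):

  1: (2, 3, 0, 0, 1);  2: (2, 1, 8, 1, 0);  3: (2, 3, 0, 0, 1);  4: (2, 3, 0, 0, 1);  5: (2, 1, 8, 1, 0);  6: (3, 4, 2, 0, 1);  7: (3, 4, 2, 0, 1);  8: (3, 4, 2, 0, 1);  9: (3, 4, 2, 0, 1);  10: (2, 0, 2, 1, 3)

Linkage partition of the 10 weights (4 classes, p=13):

[[1, 3, 4], [2, 5], [6, 7, 8, 9], [10]]


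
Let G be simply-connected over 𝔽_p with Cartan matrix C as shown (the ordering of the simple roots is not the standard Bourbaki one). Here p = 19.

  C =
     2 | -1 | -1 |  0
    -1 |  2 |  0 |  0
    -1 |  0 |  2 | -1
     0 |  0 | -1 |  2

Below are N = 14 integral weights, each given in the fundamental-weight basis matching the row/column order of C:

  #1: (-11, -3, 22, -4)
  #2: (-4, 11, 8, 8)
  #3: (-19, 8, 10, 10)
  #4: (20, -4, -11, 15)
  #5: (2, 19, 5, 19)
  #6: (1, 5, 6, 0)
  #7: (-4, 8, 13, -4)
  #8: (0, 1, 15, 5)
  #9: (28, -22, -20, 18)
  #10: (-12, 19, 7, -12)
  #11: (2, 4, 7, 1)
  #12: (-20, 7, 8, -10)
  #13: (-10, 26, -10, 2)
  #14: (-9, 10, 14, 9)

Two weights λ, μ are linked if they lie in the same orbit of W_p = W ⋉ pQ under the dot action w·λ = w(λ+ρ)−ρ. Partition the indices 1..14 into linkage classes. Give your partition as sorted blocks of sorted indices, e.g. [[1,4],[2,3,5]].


Cartan matrix: type A_4 (|W|=120); un-permuting the 4 rows.

Folding the 14 weights λ_j+ρ into Ā_19 (reps in the given 4-coord order):

  λ_1 → (2, 6, 7, 1)
  λ_2 → (3, 1, 6, 1)
  λ_3 → (2, 6, 7, 1)
  λ_4 → (3, 5, 8, 2)
  λ_5 → (3, 1, 6, 1)
  λ_6 → (2, 6, 7, 1)
  λ_7 → (3, 5, 8, 2)
  λ_8 → (3, 1, 13, 0)
  λ_9 → (9, 0, 2, 8)
  λ_10 → (3, 5, 8, 2)
  λ_11 → (3, 5, 8, 2)
  λ_12 → (9, 0, 2, 8)
  λ_13 → (3, 1, 6, 1)
  λ_14 → (2, 6, 7, 1)

Grouping the 14 weights by Ā_19-representative: 5 linkage classes.

[[1, 3, 6, 14], [2, 5, 13], [4, 7, 10, 11], [8], [9, 12]]


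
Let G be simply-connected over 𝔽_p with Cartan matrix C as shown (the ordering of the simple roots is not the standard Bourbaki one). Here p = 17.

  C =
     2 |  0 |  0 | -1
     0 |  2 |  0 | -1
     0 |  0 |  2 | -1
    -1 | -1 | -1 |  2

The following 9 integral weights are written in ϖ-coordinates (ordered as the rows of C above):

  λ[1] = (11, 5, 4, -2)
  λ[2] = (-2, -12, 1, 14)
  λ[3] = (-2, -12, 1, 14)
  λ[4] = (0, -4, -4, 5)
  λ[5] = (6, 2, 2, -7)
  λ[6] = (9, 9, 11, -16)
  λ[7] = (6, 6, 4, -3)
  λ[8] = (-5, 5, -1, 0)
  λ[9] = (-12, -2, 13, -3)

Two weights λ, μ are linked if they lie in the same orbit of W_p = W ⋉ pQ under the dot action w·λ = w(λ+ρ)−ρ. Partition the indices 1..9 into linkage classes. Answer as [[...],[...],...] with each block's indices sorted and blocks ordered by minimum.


Root system D_4: the 4×4 matrix C matches after relabeling.

W_17-reps of the 9 weights in Ā_17 (same 4-coord order as C):

  [1] (7, 1, 0, 4)
  [2] (1, 11, 2, 0)
  [3] (1, 11, 2, 0)
  [4] (1, 3, 3, 0)
  [5] (1, 3, 3, 0)
  [6] (5, 5, 3, 2)
  [7] (5, 5, 3, 2)
  [8] (1, 3, 3, 0)
  [9] (1, 11, 2, 0)

Grouping the 9 weights by Ā_17-representative: 4 linkage classes.

[[1], [2, 3, 9], [4, 5, 8], [6, 7]]


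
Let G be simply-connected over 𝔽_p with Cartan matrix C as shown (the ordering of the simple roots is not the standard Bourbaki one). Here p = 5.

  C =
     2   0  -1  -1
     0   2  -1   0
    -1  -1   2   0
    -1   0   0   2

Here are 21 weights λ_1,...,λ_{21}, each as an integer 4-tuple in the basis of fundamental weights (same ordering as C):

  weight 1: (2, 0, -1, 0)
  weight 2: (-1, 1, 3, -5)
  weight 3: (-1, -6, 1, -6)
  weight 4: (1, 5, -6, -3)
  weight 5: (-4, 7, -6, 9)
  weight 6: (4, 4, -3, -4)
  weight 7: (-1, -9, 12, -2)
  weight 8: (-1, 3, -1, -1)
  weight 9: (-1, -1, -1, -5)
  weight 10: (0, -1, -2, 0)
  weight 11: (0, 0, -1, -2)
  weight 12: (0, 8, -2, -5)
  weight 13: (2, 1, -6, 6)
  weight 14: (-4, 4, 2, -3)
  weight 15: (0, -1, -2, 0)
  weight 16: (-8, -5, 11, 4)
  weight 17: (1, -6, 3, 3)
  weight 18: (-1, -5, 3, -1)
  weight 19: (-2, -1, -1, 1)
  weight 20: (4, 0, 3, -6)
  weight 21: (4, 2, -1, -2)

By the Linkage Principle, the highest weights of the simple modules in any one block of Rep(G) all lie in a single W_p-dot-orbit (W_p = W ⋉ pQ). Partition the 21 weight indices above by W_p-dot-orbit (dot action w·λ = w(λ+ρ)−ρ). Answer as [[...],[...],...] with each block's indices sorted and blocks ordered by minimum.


Type A_4, rank 4, |W|=120; reorder rows/cols to standard.

Alcove-folded reps (p=5, 21 weights, presented ϖ-order):

  λ_1+ρ ↦ (3, 1, 0, 1)
  λ_2+ρ ↦ (3, 1, 0, 1)
  λ_3+ρ ↦ (0, 0, 2, 0)
  λ_4+ρ ↦ (2, 0, 0, 2)
  λ_5+ρ ↦ (0, 0, 2, 0)
  λ_6+ρ ↦ (0, 0, 2, 0)
  λ_7+ρ ↦ (2, 0, 0, 2)
  λ_8+ρ ↦ (0, 4, 0, 0)
  λ_9+ρ ↦ (0, 4, 0, 0)
  λ_10+ρ ↦ (0, 1, 0, 1)
  λ_11+ρ ↦ (0, 1, 0, 1)
  λ_12+ρ ↦ (3, 1, 0, 1)
  λ_13+ρ ↦ (0, 0, 2, 0)
  λ_14+ρ ↦ (0, 0, 2, 0)
  λ_15+ρ ↦ (0, 1, 0, 1)
  λ_16+ρ ↦ (2, 0, 0, 2)
  λ_17+ρ ↦ (0, 1, 0, 1)
  λ_18+ρ ↦ (0, 4, 0, 0)
  λ_19+ρ ↦ (0, 1, 0, 1)
  λ_20+ρ ↦ (0, 4, 0, 0)
  λ_21+ρ ↦ (2, 0, 0, 2)

Linkage partition of the 21 weights (5 classes, p=5):

[[1, 2, 12], [3, 5, 6, 13, 14], [4, 7, 16, 21], [8, 9, 18, 20], [10, 11, 15, 17, 19]]


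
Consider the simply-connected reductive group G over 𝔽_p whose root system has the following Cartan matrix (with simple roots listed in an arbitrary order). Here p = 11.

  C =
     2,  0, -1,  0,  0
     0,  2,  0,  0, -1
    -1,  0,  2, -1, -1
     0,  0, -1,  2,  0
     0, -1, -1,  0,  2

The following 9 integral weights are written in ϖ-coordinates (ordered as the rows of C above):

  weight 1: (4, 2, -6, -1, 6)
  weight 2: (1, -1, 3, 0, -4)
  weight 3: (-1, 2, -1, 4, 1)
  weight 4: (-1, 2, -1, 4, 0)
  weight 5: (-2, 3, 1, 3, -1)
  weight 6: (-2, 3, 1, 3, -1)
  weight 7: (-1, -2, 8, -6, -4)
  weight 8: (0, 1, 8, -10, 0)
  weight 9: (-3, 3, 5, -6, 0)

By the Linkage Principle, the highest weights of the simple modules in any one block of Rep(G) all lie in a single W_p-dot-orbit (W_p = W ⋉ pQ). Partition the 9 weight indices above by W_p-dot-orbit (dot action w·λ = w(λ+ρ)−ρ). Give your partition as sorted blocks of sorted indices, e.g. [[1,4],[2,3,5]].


Type D_5, rank 5, |W|=1920; reorder rows/cols to standard.

Each λ_j+ρ reduced to Ā_11; 5-tuples below use C's row order:

  λ_1+ρ ↦ (0, 3, 0, 5, 1);  λ_2+ρ ↦ (2, 3, 1, 1, 0);  λ_3+ρ ↦ (0, 3, 0, 5, 1);  λ_4+ρ ↦ (0, 3, 0, 5, 1);  λ_5+ρ ↦ (1, 4, 1, 4, 0);  λ_6+ρ ↦ (1, 4, 1, 4, 0);  λ_7+ρ ↦ (0, 3, 0, 5, 1);  λ_8+ρ ↦ (1, 0, 1, 7, 0);  λ_9+ρ ↦ (1, 4, 1, 4, 0)

These 9 weights hit 4 W_11-dot-orbits; sizes (4, 1, 3, 1):

[[1, 3, 4, 7], [2], [5, 6, 9], [8]]


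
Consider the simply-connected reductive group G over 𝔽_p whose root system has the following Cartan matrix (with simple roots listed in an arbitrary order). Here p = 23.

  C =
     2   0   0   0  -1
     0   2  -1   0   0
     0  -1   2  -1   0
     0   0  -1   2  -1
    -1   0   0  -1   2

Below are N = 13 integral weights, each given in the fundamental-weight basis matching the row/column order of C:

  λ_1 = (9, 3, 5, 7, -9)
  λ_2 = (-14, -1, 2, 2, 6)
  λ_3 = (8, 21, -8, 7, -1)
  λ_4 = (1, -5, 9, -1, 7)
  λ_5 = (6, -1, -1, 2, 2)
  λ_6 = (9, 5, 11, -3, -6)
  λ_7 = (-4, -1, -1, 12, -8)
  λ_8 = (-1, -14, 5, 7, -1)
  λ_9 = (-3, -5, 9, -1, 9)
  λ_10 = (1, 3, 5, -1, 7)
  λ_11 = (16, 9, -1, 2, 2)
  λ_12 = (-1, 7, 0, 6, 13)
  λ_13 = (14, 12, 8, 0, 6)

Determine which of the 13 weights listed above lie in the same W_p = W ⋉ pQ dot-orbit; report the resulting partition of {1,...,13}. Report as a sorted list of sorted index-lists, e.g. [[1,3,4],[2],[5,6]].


Type A_5, rank 5, |W|=720; reorder rows/cols to standard.

Ā_23 reps of the 13 weights (A_5, coords as presented):

    λ_1+ρ ↦ (2, 4, 6, 0, 8)
    λ_2+ρ ↦ (7, 0, 0, 3, 3)
    λ_3+ρ ↦ (0, 6, 7, 1, 0)
    λ_4+ρ ↦ (2, 4, 6, 0, 8)
    λ_5+ρ ↦ (7, 0, 0, 3, 3)
    λ_6+ρ ↦ (3, 6, 5, 5, 2)
    λ_7+ρ ↦ (7, 0, 0, 3, 3)
    λ_8+ρ ↦ (0, 6, 7, 1, 0)
    λ_9+ρ ↦ (2, 4, 6, 0, 8)
    λ_10+ρ ↦ (2, 4, 6, 0, 8)
    λ_11+ρ ↦ (7, 0, 0, 3, 3)
    λ_12+ρ ↦ (7, 1, 1, 7, 7)
    λ_13+ρ ↦ (7, 9, 0, 1, 0)

6 distinct reps among the 13 weights ⇒ 6 W_23-linkage classes:

[[1, 4, 9, 10], [2, 5, 7, 11], [3, 8], [6], [12], [13]]


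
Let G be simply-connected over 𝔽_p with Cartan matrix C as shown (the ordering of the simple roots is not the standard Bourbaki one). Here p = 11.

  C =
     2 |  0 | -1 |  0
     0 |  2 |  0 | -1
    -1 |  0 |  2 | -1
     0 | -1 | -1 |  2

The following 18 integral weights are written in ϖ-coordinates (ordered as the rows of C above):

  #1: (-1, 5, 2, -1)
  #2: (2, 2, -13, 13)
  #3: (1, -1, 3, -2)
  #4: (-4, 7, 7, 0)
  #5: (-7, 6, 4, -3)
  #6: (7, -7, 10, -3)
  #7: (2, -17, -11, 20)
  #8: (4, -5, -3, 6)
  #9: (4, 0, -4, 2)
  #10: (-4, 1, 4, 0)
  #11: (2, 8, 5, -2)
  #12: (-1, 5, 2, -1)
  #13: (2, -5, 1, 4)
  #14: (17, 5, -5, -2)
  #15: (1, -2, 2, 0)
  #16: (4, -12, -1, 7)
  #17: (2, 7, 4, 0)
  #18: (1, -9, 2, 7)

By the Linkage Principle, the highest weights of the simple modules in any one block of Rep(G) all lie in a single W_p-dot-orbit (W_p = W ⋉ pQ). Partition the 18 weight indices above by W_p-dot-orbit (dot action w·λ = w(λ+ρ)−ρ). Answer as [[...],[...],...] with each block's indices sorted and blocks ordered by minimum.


Cartan matrix: type A_4 (|W|=120); un-permuting the 4 rows.

Alcove-folded reps (p=11, 18 weights, presented ϖ-order):

  λ_1 → (0, 6, 3, 0) · λ_2 → (3, 2, 2, 1) · λ_3 → (2, 1, 3, 0) · λ_4 → (3, 2, 2, 1) · λ_5 → (3, 4, 2, 1) · λ_6 → (0, 6, 3, 0) · λ_7 → (2, 1, 3, 0) · λ_8 → (3, 4, 2, 1) · λ_9 → (2, 1, 3, 0) · λ_10 → (3, 2, 2, 1) · λ_11 → (3, 2, 2, 1) · λ_12 → (0, 6, 3, 0) · λ_13 → (3, 4, 2, 1) · λ_14 → (3, 4, 2, 1) · λ_15 → (2, 1, 3, 0) · λ_16 → (0, 6, 3, 0) · λ_17 → (3, 2, 2, 1) · λ_18 → (0, 6, 3, 0)

4 distinct reps among the 18 weights ⇒ 4 W_11-linkage classes:

[[1, 6, 12, 16, 18], [2, 4, 10, 11, 17], [3, 7, 9, 15], [5, 8, 13, 14]]


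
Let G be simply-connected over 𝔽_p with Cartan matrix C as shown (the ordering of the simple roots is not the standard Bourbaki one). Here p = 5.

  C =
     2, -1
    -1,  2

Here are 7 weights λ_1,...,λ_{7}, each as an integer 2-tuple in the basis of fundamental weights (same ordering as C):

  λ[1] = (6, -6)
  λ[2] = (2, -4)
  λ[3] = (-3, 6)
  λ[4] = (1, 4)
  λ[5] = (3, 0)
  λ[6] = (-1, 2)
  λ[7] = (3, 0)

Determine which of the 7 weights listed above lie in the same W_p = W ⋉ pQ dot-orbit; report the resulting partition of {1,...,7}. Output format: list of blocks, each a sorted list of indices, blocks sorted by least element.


A_2 Cartan matrix, 2 simple roots permuted; ρ=(1,1).

Each λ_j+ρ reduced to Ā_5; 2-tuples below use C's row order:

  λ_1 → (0, 3) · λ_2 → (0, 3) · λ_3 → (0, 3) · λ_4 → (0, 3) · λ_5 → (4, 1) · λ_6 → (0, 3) · λ_7 → (4, 1)

Partition of {1..7} into 2 W_5-dot-orbits:

[[1, 2, 3, 4, 6], [5, 7]]


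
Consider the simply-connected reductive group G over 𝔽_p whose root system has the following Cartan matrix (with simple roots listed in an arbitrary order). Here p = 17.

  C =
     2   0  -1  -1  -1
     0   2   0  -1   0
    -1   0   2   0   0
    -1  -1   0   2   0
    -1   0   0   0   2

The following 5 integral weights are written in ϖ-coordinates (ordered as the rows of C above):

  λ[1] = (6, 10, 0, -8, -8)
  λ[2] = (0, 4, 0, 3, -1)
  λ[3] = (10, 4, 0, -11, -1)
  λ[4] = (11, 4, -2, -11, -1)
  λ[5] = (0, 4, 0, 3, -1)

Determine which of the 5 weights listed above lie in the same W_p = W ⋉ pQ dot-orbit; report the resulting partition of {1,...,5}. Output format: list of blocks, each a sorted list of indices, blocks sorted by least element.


Cartan matrix: type D_5 (|W|=1920); un-permuting the 5 rows.

Folding the 5 weights λ_j+ρ into Ā_17 (reps in the given 5-coord order):

    [1] (1, 4, 6, 0, 0)
    [2] (1, 5, 1, 4, 0)
    [3] (1, 5, 1, 4, 0)
    [4] (1, 5, 1, 4, 0)
    [5] (1, 5, 1, 4, 0)

Grouping the 5 weights by Ā_17-representative: 2 linkage classes.

[[1], [2, 3, 4, 5]]


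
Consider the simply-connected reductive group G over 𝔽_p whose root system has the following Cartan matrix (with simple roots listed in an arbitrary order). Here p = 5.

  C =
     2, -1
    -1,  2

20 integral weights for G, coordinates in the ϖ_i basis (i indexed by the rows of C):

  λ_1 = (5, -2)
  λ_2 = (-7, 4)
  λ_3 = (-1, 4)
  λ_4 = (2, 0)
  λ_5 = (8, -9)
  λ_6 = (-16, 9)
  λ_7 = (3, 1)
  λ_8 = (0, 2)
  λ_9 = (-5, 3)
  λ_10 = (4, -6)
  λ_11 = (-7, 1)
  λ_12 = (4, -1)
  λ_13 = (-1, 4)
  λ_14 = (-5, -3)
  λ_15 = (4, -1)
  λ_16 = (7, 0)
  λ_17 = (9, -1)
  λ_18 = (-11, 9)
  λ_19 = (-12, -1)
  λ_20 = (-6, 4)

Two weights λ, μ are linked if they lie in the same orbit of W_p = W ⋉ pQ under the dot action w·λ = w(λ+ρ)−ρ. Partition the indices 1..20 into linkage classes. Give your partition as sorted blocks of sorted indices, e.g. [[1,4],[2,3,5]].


A_2 Cartan matrix, 2 simple roots permuted; ρ=(1,1).

λ_j+ρ reflected into Ā_5 (⟨·,θ^∨⟩≤5); 2-tuples as given:

  λ_1+ρ ↦ (4, 0);  λ_2+ρ ↦ (4, 0);  λ_3+ρ ↦ (0, 5);  λ_4+ρ ↦ (3, 1);  λ_5+ρ ↦ (3, 1);  λ_6+ρ ↦ (5, 0);  λ_7+ρ ↦ (3, 1);  λ_8+ρ ↦ (1, 3);  λ_9+ρ ↦ (4, 0);  λ_10+ρ ↦ (0, 5);  λ_11+ρ ↦ (1, 3);  λ_12+ρ ↦ (5, 0);  λ_13+ρ ↦ (0, 5);  λ_14+ρ ↦ (1, 3);  λ_15+ρ ↦ (5, 0);  λ_16+ρ ↦ (1, 3);  λ_17+ρ ↦ (0, 5);  λ_18+ρ ↦ (0, 5);  λ_19+ρ ↦ (4, 0);  λ_20+ρ ↦ (5, 0)

The 20 indices split into 5 linkage classes (same alcove rep ⇔ same W_5-dot-orbit):

[[1, 2, 9, 19], [3, 10, 13, 17, 18], [4, 5, 7], [6, 12, 15, 20], [8, 11, 14, 16]]
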